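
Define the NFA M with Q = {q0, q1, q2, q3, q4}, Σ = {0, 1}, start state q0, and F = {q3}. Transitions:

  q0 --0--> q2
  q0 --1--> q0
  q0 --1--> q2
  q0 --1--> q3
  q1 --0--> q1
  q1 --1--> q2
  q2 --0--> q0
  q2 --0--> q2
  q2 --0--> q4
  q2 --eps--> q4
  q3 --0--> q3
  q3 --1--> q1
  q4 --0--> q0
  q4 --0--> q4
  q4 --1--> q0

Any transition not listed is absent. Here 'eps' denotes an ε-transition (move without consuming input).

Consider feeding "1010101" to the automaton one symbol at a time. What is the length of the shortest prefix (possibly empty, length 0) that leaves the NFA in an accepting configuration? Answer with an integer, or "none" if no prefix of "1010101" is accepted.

1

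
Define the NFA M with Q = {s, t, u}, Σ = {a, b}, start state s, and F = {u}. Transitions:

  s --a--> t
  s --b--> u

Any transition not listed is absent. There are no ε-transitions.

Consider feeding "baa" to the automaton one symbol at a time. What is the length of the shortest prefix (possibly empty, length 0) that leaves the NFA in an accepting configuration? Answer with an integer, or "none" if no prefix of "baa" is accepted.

Start in {s}.
Read 'b': {s} → {u}.
None of the earlier sets intersect F, but {u} does.

1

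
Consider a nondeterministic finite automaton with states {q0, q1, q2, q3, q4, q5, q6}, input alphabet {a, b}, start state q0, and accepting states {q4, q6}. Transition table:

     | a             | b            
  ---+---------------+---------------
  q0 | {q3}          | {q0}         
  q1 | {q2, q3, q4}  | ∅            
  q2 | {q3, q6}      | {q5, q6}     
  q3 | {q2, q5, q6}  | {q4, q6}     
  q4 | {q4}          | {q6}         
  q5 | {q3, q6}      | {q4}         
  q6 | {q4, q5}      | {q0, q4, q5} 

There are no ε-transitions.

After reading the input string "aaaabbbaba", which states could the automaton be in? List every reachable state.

{q3, q4, q5, q6}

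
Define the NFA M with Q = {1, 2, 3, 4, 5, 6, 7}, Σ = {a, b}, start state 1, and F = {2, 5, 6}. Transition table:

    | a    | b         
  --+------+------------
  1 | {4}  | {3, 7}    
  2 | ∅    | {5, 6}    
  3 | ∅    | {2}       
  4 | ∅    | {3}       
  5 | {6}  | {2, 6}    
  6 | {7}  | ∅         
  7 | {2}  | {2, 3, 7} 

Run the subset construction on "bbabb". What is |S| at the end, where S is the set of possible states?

2

Start in {1}.
Read 'b': {1} → {3, 7}.
Read 'b': {3, 7} → {2, 3, 7}.
Read 'a': {2, 3, 7} → {2}.
Read 'b': {2} → {5, 6}.
Read 'b': {5, 6} → {2, 6}.
That set has 2 states.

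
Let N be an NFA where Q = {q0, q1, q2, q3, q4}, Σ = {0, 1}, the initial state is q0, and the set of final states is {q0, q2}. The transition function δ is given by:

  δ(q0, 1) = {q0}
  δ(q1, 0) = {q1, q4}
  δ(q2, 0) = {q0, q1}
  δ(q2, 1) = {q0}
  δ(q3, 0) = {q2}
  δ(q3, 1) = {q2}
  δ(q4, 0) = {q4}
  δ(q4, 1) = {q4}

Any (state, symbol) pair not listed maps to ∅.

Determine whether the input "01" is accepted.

Start in {q0}.
Read '0': q0→∅; now ∅.
The set is empty and remains empty for the remaining 1 symbol.
The final set ∅ contains no accepting state.

No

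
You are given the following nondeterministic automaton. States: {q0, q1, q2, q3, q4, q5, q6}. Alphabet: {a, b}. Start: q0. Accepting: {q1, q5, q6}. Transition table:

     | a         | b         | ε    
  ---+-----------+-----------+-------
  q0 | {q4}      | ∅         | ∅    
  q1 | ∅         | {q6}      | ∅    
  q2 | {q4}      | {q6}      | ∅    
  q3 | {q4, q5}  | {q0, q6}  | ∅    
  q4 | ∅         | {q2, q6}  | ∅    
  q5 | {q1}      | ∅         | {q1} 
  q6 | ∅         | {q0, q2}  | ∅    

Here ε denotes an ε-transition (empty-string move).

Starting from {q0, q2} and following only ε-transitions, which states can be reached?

Begin with {q0, q2}.
No ε-moves leave this set, so the closure equals the set itself.

{q0, q2}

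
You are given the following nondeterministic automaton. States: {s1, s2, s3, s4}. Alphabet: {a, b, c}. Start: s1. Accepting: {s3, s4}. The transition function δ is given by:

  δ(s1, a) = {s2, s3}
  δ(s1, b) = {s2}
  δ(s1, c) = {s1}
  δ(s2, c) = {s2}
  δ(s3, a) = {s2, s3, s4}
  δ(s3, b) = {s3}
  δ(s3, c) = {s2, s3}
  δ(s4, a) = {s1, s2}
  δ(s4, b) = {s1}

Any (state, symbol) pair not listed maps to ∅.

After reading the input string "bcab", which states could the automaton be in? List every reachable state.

Start in {s1}.
Read 'b': s1→{s2}; now {s2}.
Read 'c': s2→{s2}; now {s2}.
Read 'a': s2→∅; now ∅.
The set is empty and remains empty for the remaining 1 symbol.

∅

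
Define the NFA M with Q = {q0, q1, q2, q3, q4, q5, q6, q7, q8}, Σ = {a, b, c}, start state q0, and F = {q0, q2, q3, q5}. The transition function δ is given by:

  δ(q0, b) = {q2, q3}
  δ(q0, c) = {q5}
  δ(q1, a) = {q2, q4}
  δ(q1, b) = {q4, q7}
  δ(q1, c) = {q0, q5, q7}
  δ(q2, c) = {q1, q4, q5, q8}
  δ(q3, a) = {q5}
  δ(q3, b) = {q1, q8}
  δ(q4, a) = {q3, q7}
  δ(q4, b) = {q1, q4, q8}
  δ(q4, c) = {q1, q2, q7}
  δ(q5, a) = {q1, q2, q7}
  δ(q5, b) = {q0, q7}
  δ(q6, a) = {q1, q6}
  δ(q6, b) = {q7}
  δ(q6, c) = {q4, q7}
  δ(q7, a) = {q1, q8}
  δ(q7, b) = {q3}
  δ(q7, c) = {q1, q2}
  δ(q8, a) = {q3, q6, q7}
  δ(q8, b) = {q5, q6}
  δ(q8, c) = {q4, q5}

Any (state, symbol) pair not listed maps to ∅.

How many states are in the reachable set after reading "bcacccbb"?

9

Start in {q0}.
Read 'b': {q0} → {q2, q3}.
Read 'c': {q2, q3} → {q1, q4, q5, q8}.
Read 'a': {q1, q4, q5, q8} → {q1, q2, q3, q4, q6, q7}.
Read 'c': {q1, q2, q3, q4, q6, q7} → {q0, q1, q2, q4, q5, q7, q8}.
Read 'c': {q0, q1, q2, q4, q5, q7, q8} → {q0, q1, q2, q4, q5, q7, q8}.
Read 'c': {q0, q1, q2, q4, q5, q7, q8} → {q0, q1, q2, q4, q5, q7, q8}.
Read 'b': {q0, q1, q2, q4, q5, q7, q8} → {q0, q1, q2, q3, q4, q5, q6, q7, q8}.
Read 'b': {q0, q1, q2, q3, q4, q5, q6, q7, q8} → {q0, q1, q2, q3, q4, q5, q6, q7, q8}.
That set has 9 states.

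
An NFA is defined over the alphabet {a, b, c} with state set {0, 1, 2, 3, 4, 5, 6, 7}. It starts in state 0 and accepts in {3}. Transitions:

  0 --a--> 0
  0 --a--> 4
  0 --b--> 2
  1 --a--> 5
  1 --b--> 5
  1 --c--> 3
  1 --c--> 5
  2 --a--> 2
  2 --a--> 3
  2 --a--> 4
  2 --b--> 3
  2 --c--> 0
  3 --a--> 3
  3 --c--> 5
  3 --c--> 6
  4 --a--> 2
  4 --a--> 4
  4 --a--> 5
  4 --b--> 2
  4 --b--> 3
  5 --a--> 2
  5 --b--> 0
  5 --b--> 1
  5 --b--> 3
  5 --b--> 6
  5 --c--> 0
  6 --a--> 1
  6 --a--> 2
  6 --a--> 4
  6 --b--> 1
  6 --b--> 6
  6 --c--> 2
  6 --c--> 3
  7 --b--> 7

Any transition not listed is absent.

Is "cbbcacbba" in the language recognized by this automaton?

No

Start in {0}.
Read 'c': 0→∅; now ∅.
The set is empty and remains empty for the remaining 8 symbols.
The final set ∅ contains no accepting state.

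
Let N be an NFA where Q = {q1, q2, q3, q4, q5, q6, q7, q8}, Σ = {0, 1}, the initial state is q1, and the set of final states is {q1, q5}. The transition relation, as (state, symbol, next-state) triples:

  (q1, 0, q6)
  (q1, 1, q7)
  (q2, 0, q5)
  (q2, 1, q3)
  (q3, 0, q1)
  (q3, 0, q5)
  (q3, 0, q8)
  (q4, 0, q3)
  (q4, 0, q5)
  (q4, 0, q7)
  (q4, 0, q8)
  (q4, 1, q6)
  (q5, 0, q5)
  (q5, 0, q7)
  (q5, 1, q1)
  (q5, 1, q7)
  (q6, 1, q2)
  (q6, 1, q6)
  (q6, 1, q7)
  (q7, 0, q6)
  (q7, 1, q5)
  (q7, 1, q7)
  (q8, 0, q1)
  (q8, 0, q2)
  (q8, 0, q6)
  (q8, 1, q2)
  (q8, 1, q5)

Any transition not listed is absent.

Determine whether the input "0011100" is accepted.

No

Start in {q1}.
Read '0': q1→{q6}; now {q6}.
Read '0': q6→∅; now ∅.
The set is empty and remains empty for the remaining 5 symbols.
The final set ∅ contains no accepting state.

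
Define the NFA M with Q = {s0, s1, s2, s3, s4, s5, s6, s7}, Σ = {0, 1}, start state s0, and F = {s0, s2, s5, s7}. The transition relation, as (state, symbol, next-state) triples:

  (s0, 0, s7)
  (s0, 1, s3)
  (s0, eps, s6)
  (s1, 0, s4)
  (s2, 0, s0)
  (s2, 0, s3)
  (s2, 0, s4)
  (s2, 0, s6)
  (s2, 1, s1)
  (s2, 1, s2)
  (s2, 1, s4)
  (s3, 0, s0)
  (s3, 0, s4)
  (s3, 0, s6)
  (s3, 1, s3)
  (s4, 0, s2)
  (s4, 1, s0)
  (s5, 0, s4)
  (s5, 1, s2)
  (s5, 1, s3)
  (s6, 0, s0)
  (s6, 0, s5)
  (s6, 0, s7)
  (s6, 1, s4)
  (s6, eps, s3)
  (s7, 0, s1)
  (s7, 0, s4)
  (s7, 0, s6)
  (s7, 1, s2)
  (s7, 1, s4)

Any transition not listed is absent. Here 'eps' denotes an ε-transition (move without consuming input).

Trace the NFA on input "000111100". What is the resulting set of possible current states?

Start: ε-closure({s0}) = {s0, s3, s6}.
Read '0': {s0, s3, s6} → {s0, s3, s4, s5, s6, s7}.
Read '0': {s0, s3, s4, s5, s6, s7} → {s0, s1, s2, s3, s4, s5, s6, s7}.
Read '0': {s0, s1, s2, s3, s4, s5, s6, s7} → {s0, s1, s2, s3, s4, s5, s6, s7}.
Read '1': {s0, s1, s2, s3, s4, s5, s6, s7} → {s0, s1, s2, s3, s4, s6}.
Read '1': {s0, s1, s2, s3, s4, s6} → {s0, s1, s2, s3, s4, s6}.
Read '1': {s0, s1, s2, s3, s4, s6} → {s0, s1, s2, s3, s4, s6}.
Read '1': {s0, s1, s2, s3, s4, s6} → {s0, s1, s2, s3, s4, s6}.
Read '0': {s0, s1, s2, s3, s4, s6} → {s0, s2, s3, s4, s5, s6, s7}.
Read '0': {s0, s2, s3, s4, s5, s6, s7} → {s0, s1, s2, s3, s4, s5, s6, s7}.

{s0, s1, s2, s3, s4, s5, s6, s7}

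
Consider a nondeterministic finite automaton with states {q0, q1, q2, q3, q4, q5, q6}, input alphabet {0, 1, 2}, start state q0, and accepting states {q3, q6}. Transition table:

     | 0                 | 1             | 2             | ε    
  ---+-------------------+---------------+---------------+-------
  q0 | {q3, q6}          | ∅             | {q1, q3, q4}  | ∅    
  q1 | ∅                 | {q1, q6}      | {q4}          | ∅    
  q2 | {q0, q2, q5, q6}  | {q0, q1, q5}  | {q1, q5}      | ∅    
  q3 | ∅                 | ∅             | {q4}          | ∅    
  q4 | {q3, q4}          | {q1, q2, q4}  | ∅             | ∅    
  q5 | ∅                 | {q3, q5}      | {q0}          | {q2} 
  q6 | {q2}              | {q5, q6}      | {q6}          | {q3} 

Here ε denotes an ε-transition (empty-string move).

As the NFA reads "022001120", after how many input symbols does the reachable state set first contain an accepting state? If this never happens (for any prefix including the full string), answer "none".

Start in {q0}.
Read '0': q0→{q3, q6}; now {q3, q6}.
None of the earlier sets intersect F, but {q3, q6} does.

1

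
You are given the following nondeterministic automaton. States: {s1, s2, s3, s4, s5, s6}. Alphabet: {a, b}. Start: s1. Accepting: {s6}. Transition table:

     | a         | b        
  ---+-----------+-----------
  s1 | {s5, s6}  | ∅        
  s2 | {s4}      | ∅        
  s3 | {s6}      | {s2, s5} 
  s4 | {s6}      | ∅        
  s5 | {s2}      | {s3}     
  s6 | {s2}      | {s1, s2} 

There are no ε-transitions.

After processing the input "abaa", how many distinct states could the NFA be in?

2

Start in {s1}.
Read 'a': {s1} → {s5, s6}.
Read 'b': {s5, s6} → {s1, s2, s3}.
Read 'a': {s1, s2, s3} → {s4, s5, s6}.
Read 'a': {s4, s5, s6} → {s2, s6}.
That set has 2 states.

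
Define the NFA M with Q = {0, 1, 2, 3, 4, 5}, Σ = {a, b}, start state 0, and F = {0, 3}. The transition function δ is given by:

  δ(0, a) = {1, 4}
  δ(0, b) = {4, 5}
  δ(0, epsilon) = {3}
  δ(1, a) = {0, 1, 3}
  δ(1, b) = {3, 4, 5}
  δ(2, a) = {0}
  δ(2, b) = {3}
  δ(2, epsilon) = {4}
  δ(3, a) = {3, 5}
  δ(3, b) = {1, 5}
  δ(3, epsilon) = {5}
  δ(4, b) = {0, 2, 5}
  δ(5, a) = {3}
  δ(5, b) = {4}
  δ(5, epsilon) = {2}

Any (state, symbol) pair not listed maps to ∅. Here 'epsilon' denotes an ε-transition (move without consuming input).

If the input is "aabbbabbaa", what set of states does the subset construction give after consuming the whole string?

Start: ε-closure({0}) = {0, 2, 3, 4, 5}.
Read 'a': {0, 2, 3, 4, 5} → {0, 1, 2, 3, 4, 5}.
Read 'a': {0, 1, 2, 3, 4, 5} → {0, 1, 2, 3, 4, 5}.
Read 'b': {0, 1, 2, 3, 4, 5} → {0, 1, 2, 3, 4, 5}.
Read 'b': {0, 1, 2, 3, 4, 5} → {0, 1, 2, 3, 4, 5}.
Read 'b': {0, 1, 2, 3, 4, 5} → {0, 1, 2, 3, 4, 5}.
Read 'a': {0, 1, 2, 3, 4, 5} → {0, 1, 2, 3, 4, 5}.
Read 'b': {0, 1, 2, 3, 4, 5} → {0, 1, 2, 3, 4, 5}.
Read 'b': {0, 1, 2, 3, 4, 5} → {0, 1, 2, 3, 4, 5}.
Read 'a': {0, 1, 2, 3, 4, 5} → {0, 1, 2, 3, 4, 5}.
Read 'a': {0, 1, 2, 3, 4, 5} → {0, 1, 2, 3, 4, 5}.

{0, 1, 2, 3, 4, 5}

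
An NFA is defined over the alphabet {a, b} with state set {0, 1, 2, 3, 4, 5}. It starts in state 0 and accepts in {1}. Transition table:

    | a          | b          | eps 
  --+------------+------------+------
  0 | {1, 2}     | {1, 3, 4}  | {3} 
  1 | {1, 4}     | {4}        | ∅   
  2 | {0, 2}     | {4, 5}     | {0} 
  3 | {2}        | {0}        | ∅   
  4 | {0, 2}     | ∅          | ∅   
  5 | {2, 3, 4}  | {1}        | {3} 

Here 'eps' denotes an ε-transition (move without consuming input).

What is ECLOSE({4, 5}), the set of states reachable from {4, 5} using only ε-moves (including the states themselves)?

Begin with {4, 5}.
ε-move 5 → 3; add 3.

{3, 4, 5}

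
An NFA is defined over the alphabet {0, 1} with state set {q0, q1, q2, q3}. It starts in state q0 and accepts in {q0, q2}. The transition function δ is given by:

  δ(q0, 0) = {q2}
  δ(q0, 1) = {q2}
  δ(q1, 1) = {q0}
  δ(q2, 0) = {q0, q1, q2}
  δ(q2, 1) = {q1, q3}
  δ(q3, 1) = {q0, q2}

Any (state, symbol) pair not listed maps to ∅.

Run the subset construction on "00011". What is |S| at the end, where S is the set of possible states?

4

Start in {q0}.
Read '0': q0→{q2}; now {q2}.
Read '0': q2→{q0, q1, q2}; now {q0, q1, q2}.
Read '0': q0→{q2}, q1→∅, q2→{q0, q1, q2}; now {q0, q1, q2}.
Read '1': q0→{q2}, q1→{q0}, q2→{q1, q3}; now {q0, q1, q2, q3}.
Read '1': q0→{q2}, q1→{q0}, q2→{q1, q3}, q3→{q0, q2}; now {q0, q1, q2, q3}.
That set has 4 states.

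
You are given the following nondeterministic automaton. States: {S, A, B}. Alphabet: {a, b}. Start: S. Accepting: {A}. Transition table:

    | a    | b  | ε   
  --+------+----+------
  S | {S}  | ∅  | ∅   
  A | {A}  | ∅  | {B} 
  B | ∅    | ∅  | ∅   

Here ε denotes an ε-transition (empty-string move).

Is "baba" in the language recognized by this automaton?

Start in {S}.
Read 'b': {S} → ∅.
The set is empty and remains empty for the remaining 3 symbols.
The final set ∅ contains no accepting state.

No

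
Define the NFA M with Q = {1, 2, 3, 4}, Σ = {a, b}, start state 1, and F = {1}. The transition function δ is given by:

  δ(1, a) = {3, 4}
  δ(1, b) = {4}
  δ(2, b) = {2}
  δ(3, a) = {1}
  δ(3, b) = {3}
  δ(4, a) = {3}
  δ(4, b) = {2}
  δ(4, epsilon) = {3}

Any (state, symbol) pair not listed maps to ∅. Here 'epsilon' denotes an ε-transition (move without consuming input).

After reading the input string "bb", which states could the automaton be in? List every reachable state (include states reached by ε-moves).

{2, 3}

Start in {1}.
Read 'b': {1} → {3, 4}.
Read 'b': {3, 4} → {2, 3}.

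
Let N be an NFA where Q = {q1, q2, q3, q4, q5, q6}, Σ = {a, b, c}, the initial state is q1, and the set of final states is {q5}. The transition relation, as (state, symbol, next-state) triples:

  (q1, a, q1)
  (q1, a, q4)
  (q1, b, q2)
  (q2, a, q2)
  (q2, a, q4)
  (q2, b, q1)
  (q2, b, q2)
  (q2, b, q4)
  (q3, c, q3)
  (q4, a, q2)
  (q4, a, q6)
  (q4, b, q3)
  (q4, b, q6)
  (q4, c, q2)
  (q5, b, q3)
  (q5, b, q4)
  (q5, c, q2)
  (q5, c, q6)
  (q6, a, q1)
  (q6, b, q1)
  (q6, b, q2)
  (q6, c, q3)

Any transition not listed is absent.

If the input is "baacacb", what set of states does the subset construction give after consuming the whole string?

Start in {q1}.
Read 'b': q1→{q2}; now {q2}.
Read 'a': q2→{q2, q4}; now {q2, q4}.
Read 'a': q2→{q2, q4}, q4→{q2, q6}; now {q2, q4, q6}.
Read 'c': q2→∅, q4→{q2}, q6→{q3}; now {q2, q3}.
Read 'a': q2→{q2, q4}, q3→∅; now {q2, q4}.
Read 'c': q2→∅, q4→{q2}; now {q2}.
Read 'b': q2→{q1, q2, q4}; now {q1, q2, q4}.

{q1, q2, q4}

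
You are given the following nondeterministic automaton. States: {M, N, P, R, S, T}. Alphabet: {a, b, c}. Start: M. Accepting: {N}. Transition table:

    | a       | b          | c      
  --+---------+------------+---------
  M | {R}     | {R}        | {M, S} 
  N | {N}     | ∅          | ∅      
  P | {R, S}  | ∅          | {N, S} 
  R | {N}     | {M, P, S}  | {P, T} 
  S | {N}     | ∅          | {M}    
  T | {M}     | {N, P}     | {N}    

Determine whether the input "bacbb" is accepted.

No

Start in {M}.
Read 'b': M→{R}; now {R}.
Read 'a': R→{N}; now {N}.
Read 'c': N→∅; now ∅.
The set is empty and remains empty for the remaining 2 symbols.
The final set ∅ contains no accepting state.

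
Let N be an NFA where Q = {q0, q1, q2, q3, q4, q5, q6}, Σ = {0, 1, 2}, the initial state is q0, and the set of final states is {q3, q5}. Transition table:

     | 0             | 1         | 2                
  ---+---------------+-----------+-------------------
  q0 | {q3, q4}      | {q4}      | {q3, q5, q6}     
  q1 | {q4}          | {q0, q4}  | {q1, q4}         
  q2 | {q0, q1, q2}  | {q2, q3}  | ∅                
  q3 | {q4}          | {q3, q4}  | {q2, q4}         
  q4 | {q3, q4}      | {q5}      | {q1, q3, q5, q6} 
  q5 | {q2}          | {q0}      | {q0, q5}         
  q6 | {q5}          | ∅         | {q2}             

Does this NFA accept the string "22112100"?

Start in {q0}.
Read '2': q0→{q3, q5, q6}; now {q3, q5, q6}.
Read '2': q3→{q2, q4}, q5→{q0, q5}, q6→{q2}; now {q0, q2, q4, q5}.
Read '1': q0→{q4}, q2→{q2, q3}, q4→{q5}, q5→{q0}; now {q0, q2, q3, q4, q5}.
Read '1': q0→{q4}, q2→{q2, q3}, q3→{q3, q4}, q4→{q5}, q5→{q0}; now {q0, q2, q3, q4, q5}.
Read '2': q0→{q3, q5, q6}, q2→∅, q3→{q2, q4}, q4→{q1, q3, q5, q6}, q5→{q0, q5}; now {q0, q1, q2, q3, q4, q5, q6}.
Read '1': q0→{q4}, q1→{q0, q4}, q2→{q2, q3}, q3→{q3, q4}, q4→{q5}, q5→{q0}, q6→∅; now {q0, q2, q3, q4, q5}.
Read '0': q0→{q3, q4}, q2→{q0, q1, q2}, q3→{q4}, q4→{q3, q4}, q5→{q2}; now {q0, q1, q2, q3, q4}.
Read '0': q0→{q3, q4}, q1→{q4}, q2→{q0, q1, q2}, q3→{q4}, q4→{q3, q4}; now {q0, q1, q2, q3, q4}.
The final set {q0, q1, q2, q3, q4} contains the accepting state q3.

Yes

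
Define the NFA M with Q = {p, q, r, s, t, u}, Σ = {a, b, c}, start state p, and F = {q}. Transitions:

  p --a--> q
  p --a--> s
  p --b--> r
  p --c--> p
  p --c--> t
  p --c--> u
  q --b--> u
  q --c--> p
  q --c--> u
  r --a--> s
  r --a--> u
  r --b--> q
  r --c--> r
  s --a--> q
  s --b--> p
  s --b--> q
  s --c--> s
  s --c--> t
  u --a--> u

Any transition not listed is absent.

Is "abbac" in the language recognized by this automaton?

Start in {p}.
Read 'a': p→{q, s}; now {q, s}.
Read 'b': q→{u}, s→{p, q}; now {p, q, u}.
Read 'b': p→{r}, q→{u}, u→∅; now {r, u}.
Read 'a': r→{s, u}, u→{u}; now {s, u}.
Read 'c': s→{s, t}, u→∅; now {s, t}.
The final set {s, t} contains no accepting state.

No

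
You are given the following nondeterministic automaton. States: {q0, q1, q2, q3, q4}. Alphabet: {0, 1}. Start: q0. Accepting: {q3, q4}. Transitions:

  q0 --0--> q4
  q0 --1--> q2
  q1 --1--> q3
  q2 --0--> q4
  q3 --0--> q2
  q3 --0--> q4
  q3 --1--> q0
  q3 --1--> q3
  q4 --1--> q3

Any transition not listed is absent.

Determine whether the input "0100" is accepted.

Start in {q0}.
Read '0': {q0} → {q4}.
Read '1': {q4} → {q3}.
Read '0': {q3} → {q2, q4}.
Read '0': {q2, q4} → {q4}.
The final set {q4} contains the accepting state q4.

Yes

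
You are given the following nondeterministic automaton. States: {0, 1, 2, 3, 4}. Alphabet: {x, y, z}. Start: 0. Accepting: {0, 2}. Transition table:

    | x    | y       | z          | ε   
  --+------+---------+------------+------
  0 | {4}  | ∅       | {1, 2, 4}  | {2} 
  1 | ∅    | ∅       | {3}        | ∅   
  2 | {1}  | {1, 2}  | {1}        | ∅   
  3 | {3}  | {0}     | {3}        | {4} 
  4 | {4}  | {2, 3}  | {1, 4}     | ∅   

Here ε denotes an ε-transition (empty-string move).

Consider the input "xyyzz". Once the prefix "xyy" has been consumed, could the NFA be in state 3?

Yes

Start: ε-closure({0}) = {0, 2}.
Read 'x': 0→{4}, 2→{1}; now {1, 4}.
Read 'y': 1→∅, 4→{2, 3}; union {2, 3}; ε-closure = {2, 3, 4}.
Read 'y': 2→{1, 2}, 3→{0}, 4→{2, 3}; union {0, 1, 2, 3}; ε-closure = {0, 1, 2, 3, 4}.
State 3 is in {0, 1, 2, 3, 4}.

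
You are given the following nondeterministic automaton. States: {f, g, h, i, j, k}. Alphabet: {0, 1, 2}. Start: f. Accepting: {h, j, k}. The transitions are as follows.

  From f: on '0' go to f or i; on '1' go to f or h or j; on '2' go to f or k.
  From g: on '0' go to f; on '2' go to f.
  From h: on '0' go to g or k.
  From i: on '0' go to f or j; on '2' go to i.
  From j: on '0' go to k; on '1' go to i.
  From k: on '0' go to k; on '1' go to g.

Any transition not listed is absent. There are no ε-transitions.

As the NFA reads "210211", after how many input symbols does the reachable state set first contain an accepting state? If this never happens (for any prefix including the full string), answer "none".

1

Start in {f}.
Read '2': f→{f, k}; now {f, k}.
None of the earlier sets intersect F, but {f, k} does.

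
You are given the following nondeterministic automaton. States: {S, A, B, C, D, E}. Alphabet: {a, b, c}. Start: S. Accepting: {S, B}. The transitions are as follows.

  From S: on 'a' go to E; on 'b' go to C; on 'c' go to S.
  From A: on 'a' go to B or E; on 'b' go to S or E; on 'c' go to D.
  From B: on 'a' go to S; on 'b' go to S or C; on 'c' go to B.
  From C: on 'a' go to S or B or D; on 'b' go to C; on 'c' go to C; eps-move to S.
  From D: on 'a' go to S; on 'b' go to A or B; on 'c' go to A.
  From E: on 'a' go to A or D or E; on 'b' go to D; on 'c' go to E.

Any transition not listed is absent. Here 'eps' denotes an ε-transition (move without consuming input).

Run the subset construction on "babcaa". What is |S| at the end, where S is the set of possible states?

Start in {S}.
Read 'b': S→{C}; union {C}; ε-closure = {S, C}.
Read 'a': S→{E}, C→{S, B, D}; now {S, B, D, E}.
Read 'b': S→{C}, B→{S, C}, D→{A, B}, E→{D}; now {S, A, B, C, D}.
Read 'c': S→{S}, A→{D}, B→{B}, C→{C}, D→{A}; now {S, A, B, C, D}.
Read 'a': S→{E}, A→{B, E}, B→{S}, C→{S, B, D}, D→{S}; now {S, B, D, E}.
Read 'a': S→{E}, B→{S}, D→{S}, E→{A, D, E}; now {S, A, D, E}.
That set has 4 states.

4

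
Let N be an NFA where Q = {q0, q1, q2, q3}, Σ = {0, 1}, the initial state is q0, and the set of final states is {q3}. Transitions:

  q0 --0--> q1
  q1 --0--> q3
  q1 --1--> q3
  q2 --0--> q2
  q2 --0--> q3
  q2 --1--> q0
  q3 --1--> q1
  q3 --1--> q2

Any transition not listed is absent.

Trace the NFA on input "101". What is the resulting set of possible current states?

Start in {q0}.
Read '1': {q0} → ∅.
The set is empty and remains empty for the remaining 2 symbols.

∅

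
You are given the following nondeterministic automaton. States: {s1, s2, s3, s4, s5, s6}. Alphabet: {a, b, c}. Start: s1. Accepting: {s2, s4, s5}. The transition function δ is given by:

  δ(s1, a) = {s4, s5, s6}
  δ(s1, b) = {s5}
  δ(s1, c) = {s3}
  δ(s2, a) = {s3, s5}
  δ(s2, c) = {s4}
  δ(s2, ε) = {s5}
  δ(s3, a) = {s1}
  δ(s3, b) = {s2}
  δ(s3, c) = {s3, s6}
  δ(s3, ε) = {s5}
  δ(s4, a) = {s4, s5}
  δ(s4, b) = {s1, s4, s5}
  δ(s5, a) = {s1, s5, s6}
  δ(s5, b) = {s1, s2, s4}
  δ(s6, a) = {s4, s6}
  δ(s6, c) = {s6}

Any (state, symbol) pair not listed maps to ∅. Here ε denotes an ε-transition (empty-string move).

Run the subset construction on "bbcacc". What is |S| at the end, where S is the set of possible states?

Start in {s1}.
Read 'b': {s1} → {s5}.
Read 'b': {s5} → {s1, s2, s4, s5}.
Read 'c': {s1, s2, s4, s5} → {s3, s4, s5}.
Read 'a': {s3, s4, s5} → {s1, s4, s5, s6}.
Read 'c': {s1, s4, s5, s6} → {s3, s5, s6}.
Read 'c': {s3, s5, s6} → {s3, s5, s6}.
That set has 3 states.

3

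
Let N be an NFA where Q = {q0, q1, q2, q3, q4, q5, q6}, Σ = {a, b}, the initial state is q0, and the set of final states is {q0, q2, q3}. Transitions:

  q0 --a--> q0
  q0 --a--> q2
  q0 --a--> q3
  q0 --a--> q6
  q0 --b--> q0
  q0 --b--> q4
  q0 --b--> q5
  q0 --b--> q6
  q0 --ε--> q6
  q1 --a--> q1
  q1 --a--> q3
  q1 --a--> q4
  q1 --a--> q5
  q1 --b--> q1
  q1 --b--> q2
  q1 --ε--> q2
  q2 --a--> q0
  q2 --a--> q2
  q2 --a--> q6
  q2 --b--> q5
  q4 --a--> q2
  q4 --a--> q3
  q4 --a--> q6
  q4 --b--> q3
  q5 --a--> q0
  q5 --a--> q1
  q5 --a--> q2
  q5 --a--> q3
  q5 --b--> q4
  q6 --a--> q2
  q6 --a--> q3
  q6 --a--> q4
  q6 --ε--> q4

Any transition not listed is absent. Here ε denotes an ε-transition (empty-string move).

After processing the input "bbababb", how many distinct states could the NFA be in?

7

Start: ε-closure({q0}) = {q0, q4, q6}.
Read 'b': q0→{q0, q4, q5, q6}, q4→{q3}, q6→∅; now {q0, q3, q4, q5, q6}.
Read 'b': q0→{q0, q4, q5, q6}, q3→∅, q4→{q3}, q5→{q4}, q6→∅; now {q0, q3, q4, q5, q6}.
Read 'a': q0→{q0, q2, q3, q6}, q3→∅, q4→{q2, q3, q6}, q5→{q0, q1, q2, q3}, q6→{q2, q3, q4}; now {q0, q1, q2, q3, q4, q6}.
Read 'b': q0→{q0, q4, q5, q6}, q1→{q1, q2}, q2→{q5}, q3→∅, q4→{q3}, q6→∅; now {q0, q1, q2, q3, q4, q5, q6}.
Read 'a': q0→{q0, q2, q3, q6}, q1→{q1, q3, q4, q5}, q2→{q0, q2, q6}, q3→∅, q4→{q2, q3, q6}, q5→{q0, q1, q2, q3}, q6→{q2, q3, q4}; now {q0, q1, q2, q3, q4, q5, q6}.
Read 'b': q0→{q0, q4, q5, q6}, q1→{q1, q2}, q2→{q5}, q3→∅, q4→{q3}, q5→{q4}, q6→∅; now {q0, q1, q2, q3, q4, q5, q6}.
Read 'b': q0→{q0, q4, q5, q6}, q1→{q1, q2}, q2→{q5}, q3→∅, q4→{q3}, q5→{q4}, q6→∅; now {q0, q1, q2, q3, q4, q5, q6}.
That set has 7 states.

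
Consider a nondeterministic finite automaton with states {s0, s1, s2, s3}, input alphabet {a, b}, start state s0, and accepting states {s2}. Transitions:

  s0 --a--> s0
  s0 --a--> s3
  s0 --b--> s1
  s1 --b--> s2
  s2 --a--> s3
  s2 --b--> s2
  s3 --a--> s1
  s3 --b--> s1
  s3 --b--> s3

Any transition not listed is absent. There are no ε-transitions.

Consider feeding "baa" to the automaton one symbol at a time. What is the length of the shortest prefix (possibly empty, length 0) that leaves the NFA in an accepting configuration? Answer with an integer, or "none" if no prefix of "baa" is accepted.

Start in {s0}.
Read 'b': s0→{s1}; now {s1}.
Read 'a': s1→∅; now ∅.
The set is empty and remains empty for the remaining 1 symbol.
No reachable set along the way intersects F.

none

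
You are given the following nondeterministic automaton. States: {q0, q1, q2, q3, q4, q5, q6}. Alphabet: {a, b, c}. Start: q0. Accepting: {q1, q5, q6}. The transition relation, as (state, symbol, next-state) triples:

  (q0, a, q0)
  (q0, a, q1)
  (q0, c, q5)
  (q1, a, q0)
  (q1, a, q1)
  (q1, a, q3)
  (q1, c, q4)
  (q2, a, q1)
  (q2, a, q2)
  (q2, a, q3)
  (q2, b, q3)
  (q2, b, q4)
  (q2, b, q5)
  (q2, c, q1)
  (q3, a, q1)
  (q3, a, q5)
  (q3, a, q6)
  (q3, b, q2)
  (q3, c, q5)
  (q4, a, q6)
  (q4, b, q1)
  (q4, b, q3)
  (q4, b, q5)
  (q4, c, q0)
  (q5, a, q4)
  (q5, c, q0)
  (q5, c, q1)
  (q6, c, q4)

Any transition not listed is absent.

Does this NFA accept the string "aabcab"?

No

Start in {q0}.
Read 'a': q0→{q0, q1}; now {q0, q1}.
Read 'a': q0→{q0, q1}, q1→{q0, q1, q3}; now {q0, q1, q3}.
Read 'b': q0→∅, q1→∅, q3→{q2}; now {q2}.
Read 'c': q2→{q1}; now {q1}.
Read 'a': q1→{q0, q1, q3}; now {q0, q1, q3}.
Read 'b': q0→∅, q1→∅, q3→{q2}; now {q2}.
The final set {q2} contains no accepting state.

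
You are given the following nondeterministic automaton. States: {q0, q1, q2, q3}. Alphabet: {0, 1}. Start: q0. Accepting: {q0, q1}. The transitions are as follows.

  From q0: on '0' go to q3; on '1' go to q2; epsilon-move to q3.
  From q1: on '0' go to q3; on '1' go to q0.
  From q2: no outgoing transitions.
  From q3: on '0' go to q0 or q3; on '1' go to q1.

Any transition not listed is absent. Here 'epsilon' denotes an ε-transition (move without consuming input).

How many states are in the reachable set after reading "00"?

Start: ε-closure({q0}) = {q0, q3}.
Read '0': {q0, q3} → {q0, q3}.
Read '0': {q0, q3} → {q0, q3}.
That set has 2 states.

2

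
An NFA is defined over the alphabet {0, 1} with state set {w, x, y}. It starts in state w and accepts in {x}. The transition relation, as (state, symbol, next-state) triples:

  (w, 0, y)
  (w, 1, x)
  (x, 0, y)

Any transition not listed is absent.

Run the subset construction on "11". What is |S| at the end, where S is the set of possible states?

0

Start in {w}.
Read '1': {w} → {x}.
Read '1': {x} → ∅.
That set has 0 states.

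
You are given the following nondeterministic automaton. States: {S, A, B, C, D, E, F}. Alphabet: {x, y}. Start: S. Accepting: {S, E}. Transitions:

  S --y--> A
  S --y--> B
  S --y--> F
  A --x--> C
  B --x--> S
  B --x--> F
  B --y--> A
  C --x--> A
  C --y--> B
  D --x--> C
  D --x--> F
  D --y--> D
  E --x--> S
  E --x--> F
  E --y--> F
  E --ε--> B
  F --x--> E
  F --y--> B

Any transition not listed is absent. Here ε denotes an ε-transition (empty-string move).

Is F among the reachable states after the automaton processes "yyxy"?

Yes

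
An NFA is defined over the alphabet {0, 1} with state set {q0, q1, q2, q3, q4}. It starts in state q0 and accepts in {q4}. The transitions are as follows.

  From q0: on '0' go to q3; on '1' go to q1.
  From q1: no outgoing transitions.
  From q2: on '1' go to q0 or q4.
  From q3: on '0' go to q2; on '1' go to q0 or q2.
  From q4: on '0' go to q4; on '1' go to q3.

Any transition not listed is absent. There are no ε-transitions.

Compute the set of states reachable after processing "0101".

{q0, q2}

Start in {q0}.
Read '0': q0→{q3}; now {q3}.
Read '1': q3→{q0, q2}; now {q0, q2}.
Read '0': q0→{q3}, q2→∅; now {q3}.
Read '1': q3→{q0, q2}; now {q0, q2}.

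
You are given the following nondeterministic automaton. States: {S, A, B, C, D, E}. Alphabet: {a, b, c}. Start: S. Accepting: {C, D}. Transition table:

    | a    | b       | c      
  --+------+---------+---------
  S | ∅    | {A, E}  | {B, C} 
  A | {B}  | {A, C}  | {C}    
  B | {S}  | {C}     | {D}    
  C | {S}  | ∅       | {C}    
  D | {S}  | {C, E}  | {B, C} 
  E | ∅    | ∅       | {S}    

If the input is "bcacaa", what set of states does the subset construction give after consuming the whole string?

∅

Start in {S}.
Read 'b': S→{A, E}; now {A, E}.
Read 'c': A→{C}, E→{S}; now {S, C}.
Read 'a': S→∅, C→{S}; now {S}.
Read 'c': S→{B, C}; now {B, C}.
Read 'a': B→{S}, C→{S}; now {S}.
Read 'a': S→∅; now ∅.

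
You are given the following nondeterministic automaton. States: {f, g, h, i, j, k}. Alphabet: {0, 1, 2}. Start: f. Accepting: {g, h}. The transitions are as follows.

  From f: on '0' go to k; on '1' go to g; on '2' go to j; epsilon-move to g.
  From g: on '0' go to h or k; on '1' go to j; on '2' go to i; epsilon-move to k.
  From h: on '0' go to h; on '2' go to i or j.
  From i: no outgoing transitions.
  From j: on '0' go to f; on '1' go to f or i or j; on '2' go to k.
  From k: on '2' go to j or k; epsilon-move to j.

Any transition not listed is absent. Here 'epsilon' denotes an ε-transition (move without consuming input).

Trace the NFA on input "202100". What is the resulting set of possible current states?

Start: ε-closure({f}) = {f, g, j, k}.
Read '2': f→{j}, g→{i}, j→{k}, k→{j, k}; now {i, j, k}.
Read '0': i→∅, j→{f}, k→∅; union {f}; ε-closure = {f, g, j, k}.
Read '2': f→{j}, g→{i}, j→{k}, k→{j, k}; now {i, j, k}.
Read '1': i→∅, j→{f, i, j}, k→∅; union {f, i, j}; ε-closure = {f, g, i, j, k}.
Read '0': f→{k}, g→{h, k}, i→∅, j→{f}, k→∅; union {f, h, k}; ε-closure = {f, g, h, j, k}.
Read '0': f→{k}, g→{h, k}, h→{h}, j→{f}, k→∅; union {f, h, k}; ε-closure = {f, g, h, j, k}.

{f, g, h, j, k}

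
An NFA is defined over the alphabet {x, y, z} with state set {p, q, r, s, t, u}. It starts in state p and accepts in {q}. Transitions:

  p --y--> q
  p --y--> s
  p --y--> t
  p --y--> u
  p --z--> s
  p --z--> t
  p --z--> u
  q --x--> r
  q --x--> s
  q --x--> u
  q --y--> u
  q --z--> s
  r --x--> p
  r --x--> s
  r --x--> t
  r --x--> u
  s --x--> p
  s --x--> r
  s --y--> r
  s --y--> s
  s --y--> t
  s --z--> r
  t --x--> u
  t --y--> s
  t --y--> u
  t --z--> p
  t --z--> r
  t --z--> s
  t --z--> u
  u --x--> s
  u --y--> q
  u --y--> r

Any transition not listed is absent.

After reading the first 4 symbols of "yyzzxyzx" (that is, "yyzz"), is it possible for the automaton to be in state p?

No

Start in {p}.
Read 'y': p→{q, s, t, u}; now {q, s, t, u}.
Read 'y': q→{u}, s→{r, s, t}, t→{s, u}, u→{q, r}; now {q, r, s, t, u}.
Read 'z': q→{s}, r→∅, s→{r}, t→{p, r, s, u}, u→∅; now {p, r, s, u}.
Read 'z': p→{s, t, u}, r→∅, s→{r}, u→∅; now {r, s, t, u}.
State p is not in {r, s, t, u}.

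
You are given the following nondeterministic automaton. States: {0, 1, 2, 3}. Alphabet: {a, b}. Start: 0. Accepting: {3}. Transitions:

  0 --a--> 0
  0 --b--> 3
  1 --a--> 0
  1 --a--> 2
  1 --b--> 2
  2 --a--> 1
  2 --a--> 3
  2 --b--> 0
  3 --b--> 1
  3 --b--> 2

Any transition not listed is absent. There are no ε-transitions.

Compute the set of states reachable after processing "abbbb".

Start in {0}.
Read 'a': 0→{0}; now {0}.
Read 'b': 0→{3}; now {3}.
Read 'b': 3→{1, 2}; now {1, 2}.
Read 'b': 1→{2}, 2→{0}; now {0, 2}.
Read 'b': 0→{3}, 2→{0}; now {0, 3}.

{0, 3}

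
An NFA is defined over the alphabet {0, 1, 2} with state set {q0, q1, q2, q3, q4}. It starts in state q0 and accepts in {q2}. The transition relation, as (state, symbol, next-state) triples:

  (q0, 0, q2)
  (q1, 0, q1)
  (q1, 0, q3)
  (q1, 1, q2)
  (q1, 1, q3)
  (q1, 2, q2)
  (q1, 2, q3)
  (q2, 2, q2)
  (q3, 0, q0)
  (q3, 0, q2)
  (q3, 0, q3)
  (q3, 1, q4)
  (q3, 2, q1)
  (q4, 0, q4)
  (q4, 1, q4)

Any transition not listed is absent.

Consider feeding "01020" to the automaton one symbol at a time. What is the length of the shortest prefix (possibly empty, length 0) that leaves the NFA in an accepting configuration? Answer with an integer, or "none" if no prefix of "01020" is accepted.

1

Start in {q0}.
Read '0': {q0} → {q2}.
None of the earlier sets intersect F, but {q2} does.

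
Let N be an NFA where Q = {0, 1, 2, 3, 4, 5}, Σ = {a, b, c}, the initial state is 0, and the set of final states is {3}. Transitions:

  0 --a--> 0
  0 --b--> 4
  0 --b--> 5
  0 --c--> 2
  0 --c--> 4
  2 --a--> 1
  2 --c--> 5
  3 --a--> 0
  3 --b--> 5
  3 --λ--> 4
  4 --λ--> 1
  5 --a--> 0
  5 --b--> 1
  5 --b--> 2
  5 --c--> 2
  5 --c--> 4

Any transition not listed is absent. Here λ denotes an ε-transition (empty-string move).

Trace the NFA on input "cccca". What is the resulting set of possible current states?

{0}

Start in {0}.
Read 'c': 0→{2, 4}; union {2, 4}; ε-closure = {1, 2, 4}.
Read 'c': 1→∅, 2→{5}, 4→∅; now {5}.
Read 'c': 5→{2, 4}; union {2, 4}; ε-closure = {1, 2, 4}.
Read 'c': 1→∅, 2→{5}, 4→∅; now {5}.
Read 'a': 5→{0}; now {0}.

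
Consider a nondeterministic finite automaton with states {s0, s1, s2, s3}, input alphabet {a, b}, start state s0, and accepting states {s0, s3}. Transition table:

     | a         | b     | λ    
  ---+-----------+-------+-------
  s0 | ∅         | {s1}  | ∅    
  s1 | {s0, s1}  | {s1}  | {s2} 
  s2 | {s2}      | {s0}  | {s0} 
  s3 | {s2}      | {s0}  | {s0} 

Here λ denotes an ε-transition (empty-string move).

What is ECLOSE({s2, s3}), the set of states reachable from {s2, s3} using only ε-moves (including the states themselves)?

{s0, s2, s3}

Begin with {s2, s3}.
ε-move s3 → s0; add s0.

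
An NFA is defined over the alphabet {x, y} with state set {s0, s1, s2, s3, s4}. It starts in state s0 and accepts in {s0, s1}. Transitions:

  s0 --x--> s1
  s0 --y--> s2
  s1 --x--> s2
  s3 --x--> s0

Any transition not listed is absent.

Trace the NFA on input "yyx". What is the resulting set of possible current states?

∅

Start in {s0}.
Read 'y': s0→{s2}; now {s2}.
Read 'y': s2→∅; now ∅.
The set is empty and remains empty for the remaining 1 symbol.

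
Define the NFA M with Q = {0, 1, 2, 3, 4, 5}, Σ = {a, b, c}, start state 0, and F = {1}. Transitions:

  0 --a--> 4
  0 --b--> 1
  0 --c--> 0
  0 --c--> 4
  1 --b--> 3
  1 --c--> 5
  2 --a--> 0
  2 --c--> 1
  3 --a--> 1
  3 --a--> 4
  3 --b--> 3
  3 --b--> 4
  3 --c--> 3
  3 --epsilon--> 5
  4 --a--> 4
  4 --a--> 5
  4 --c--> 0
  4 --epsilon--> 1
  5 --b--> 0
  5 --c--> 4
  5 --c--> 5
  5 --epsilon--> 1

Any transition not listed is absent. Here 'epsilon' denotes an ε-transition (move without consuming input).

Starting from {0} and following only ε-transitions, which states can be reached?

Begin with {0}.
No ε-moves leave this set, so the closure equals the set itself.

{0}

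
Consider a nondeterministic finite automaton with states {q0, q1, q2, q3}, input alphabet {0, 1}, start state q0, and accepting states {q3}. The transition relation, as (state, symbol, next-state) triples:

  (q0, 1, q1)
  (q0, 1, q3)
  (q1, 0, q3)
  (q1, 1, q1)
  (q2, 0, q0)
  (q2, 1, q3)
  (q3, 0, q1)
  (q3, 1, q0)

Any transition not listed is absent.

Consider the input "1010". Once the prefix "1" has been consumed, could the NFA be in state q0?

No

Start in {q0}.
Read '1': {q0} → {q1, q3}.
State q0 is not in {q1, q3}.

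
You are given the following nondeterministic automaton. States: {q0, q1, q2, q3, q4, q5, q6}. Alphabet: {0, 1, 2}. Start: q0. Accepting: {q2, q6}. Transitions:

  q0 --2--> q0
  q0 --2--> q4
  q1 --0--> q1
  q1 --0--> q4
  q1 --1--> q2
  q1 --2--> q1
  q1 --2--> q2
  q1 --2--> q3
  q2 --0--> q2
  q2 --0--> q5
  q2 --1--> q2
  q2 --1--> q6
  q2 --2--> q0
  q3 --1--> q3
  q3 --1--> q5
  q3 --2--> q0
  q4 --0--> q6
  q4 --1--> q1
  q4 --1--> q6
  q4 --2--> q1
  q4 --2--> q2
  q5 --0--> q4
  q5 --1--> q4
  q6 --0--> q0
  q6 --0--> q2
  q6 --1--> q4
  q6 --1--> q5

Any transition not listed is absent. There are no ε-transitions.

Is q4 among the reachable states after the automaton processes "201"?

Yes

Start in {q0}.
Read '2': q0→{q0, q4}; now {q0, q4}.
Read '0': q0→∅, q4→{q6}; now {q6}.
Read '1': q6→{q4, q5}; now {q4, q5}.
State q4 is in {q4, q5}.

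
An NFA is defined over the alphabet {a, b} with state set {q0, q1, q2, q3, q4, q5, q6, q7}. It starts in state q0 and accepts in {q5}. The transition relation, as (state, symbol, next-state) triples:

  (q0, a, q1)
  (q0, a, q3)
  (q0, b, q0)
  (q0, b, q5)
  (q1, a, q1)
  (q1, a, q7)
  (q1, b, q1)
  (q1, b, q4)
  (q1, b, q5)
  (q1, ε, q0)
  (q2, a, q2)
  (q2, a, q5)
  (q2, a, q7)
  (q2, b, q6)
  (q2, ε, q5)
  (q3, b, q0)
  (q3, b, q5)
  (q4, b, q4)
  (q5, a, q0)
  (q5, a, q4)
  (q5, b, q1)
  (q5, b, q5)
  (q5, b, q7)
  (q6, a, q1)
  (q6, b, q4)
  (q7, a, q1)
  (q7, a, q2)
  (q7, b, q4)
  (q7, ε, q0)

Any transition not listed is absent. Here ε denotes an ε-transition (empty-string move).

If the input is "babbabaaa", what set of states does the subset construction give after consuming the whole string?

Start in {q0}.
Read 'b': q0→{q0, q5}; now {q0, q5}.
Read 'a': q0→{q1, q3}, q5→{q0, q4}; now {q0, q1, q3, q4}.
Read 'b': q0→{q0, q5}, q1→{q1, q4, q5}, q3→{q0, q5}, q4→{q4}; now {q0, q1, q4, q5}.
Read 'b': q0→{q0, q5}, q1→{q1, q4, q5}, q4→{q4}, q5→{q1, q5, q7}; now {q0, q1, q4, q5, q7}.
Read 'a': q0→{q1, q3}, q1→{q1, q7}, q4→∅, q5→{q0, q4}, q7→{q1, q2}; union {q0, q1, q2, q3, q4, q7}; ε-closure = {q0, q1, q2, q3, q4, q5, q7}.
Read 'b': q0→{q0, q5}, q1→{q1, q4, q5}, q2→{q6}, q3→{q0, q5}, q4→{q4}, q5→{q1, q5, q7}, q7→{q4}; now {q0, q1, q4, q5, q6, q7}.
Read 'a': q0→{q1, q3}, q1→{q1, q7}, q4→∅, q5→{q0, q4}, q6→{q1}, q7→{q1, q2}; union {q0, q1, q2, q3, q4, q7}; ε-closure = {q0, q1, q2, q3, q4, q5, q7}.
Read 'a': q0→{q1, q3}, q1→{q1, q7}, q2→{q2, q5, q7}, q3→∅, q4→∅, q5→{q0, q4}, q7→{q1, q2}; now {q0, q1, q2, q3, q4, q5, q7}.
Read 'a': q0→{q1, q3}, q1→{q1, q7}, q2→{q2, q5, q7}, q3→∅, q4→∅, q5→{q0, q4}, q7→{q1, q2}; now {q0, q1, q2, q3, q4, q5, q7}.

{q0, q1, q2, q3, q4, q5, q7}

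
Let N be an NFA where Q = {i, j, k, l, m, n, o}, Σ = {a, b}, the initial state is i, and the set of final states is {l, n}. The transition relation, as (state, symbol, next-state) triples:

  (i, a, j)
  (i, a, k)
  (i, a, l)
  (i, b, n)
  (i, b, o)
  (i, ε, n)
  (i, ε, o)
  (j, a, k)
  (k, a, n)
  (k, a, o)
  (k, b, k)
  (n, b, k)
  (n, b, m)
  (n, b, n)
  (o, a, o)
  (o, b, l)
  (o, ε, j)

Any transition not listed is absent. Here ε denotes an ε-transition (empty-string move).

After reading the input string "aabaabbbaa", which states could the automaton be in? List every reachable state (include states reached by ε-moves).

{j, k, o}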